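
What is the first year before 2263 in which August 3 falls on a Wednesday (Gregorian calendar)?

2259

From one year to the next, a fixed date's weekday advances by 1, or by 2 when a Feb 29 lies between the two dates.
2263: August 3 is Monday.
2262: Sunday (−1)
2261: Saturday (−1)
2260: Friday (−1)
2259: Wednesday (−2)
August 3 falls on a Wednesday in 2259.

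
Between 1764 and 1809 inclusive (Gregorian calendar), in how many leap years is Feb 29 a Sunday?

1

Leap years in 1764–1809: 11 of them.
Feb 29 weekday advances by 5 (mod 7) from one leap year to the next four years later (or differs when a century non-leap intervenes).
Leap-day weekdays: 1764:Wed 1768:Mon 1772:Sat 1776:Thu 1780:Tue 1784:Sun✓ 1788:Fri 1792:Wed 1796:Mon 1804:Wed 1808:Mon
Sunday: 1784 → 1.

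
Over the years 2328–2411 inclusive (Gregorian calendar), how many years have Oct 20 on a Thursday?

12

Track Oct 20's weekday year by year (advancing +1, or +2 across a Feb 29):
  2328: Sat  2329: Sun (+1)  2330: Mon (+1)  2331: Tue (+1)  2332: Thu (+2) ✓
  2333: Fri (+1)  2334: Sat (+1)  2335: Sun (+1)  2336: Tue (+2)  2337: Wed (+1)
  2338: Thu (+1) ✓  2339: Fri (+1)  2340: Sun (+2)  2341: Mon (+1)  … (56 more years) …
  2398: Tue (+1)  2399: Wed (+1)  2400: Fri (+2)  2401: Sat (+1)  2402: Sun (+1)
  2403: Mon (+1)  2404: Wed (+2)  2405: Thu (+1) ✓  2406: Fri (+1)  2407: Sat (+1)
  2408: Mon (+2)  2409: Tue (+1)  2410: Wed (+1)  2411: Thu (+1) ✓
Thursday years: 2332, 2338, 2349, 2355, 2360, 2366, 2377, 2383, 2388, 2394, 2405, 2411 — 12 in total.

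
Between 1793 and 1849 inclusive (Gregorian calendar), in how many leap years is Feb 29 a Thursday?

2

Leap years in 1793–1849: 13 of them.
Feb 29 weekday advances by 5 (mod 7) from one leap year to the next four years later (or differs when a century non-leap intervenes).
Leap-day weekdays: 1796:Mon 1804:Wed 1808:Mon 1812:Sat 1816:Thu✓ 1820:Tue 1824:Sun 1828:Fri 1832:Wed 1836:Mon 1840:Sat 1844:Thu✓ 1848:Tue
Thursday: 1816, 1844 → 2.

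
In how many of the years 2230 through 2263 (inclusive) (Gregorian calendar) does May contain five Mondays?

May has 31 days; it has five Mondays when Monday falls among the first (month-length − 28) days — i.e. when May 1 is one of Monday/Sunday/Saturday.
May 1 by year: 2230:Sat✓ 2231:Sun✓ 2232:Tue 2233:Wed 2234:Thu 2235:Fri 2236:Sun✓ 2237:Mon✓ 2238:Tue 2239:Wed 2240:Fri 2241:Sat✓ 2242:Sun✓ 2243:Mon✓ 2244:Wed …(4 more)… 2249:Tue 2250:Wed 2251:Thu 2252:Sat✓ 2253:Sun✓ 2254:Mon✓ 2255:Tue 2256:Thu 2257:Fri 2258:Sat✓ 2259:Sun✓ 2260:Tue 2261:Wed 2262:Thu 2263:Fri
Years with five Mondays: 2230, 2231, 2236, 2237, 2241, 2242, 2243, 2247, 2248, 2252, 2253, 2254, 2258, 2259 → 14.

14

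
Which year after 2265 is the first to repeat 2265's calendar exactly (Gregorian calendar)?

Two years share a calendar iff Jan 1 falls on the same weekday and both are leap or both are common. 2265: Jan 1 is Sunday, common year.
2266: Jan 1 Monday, common
2267: Jan 1 Tuesday, common
2268: Jan 1 Wednesday, leap
2269: Jan 1 Friday, common
2270: Jan 1 Saturday, common
2271: Jan 1 Sunday, common
2271 matches on both conditions.

2271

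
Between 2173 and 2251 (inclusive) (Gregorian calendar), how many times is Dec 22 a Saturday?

11

Track Dec 22's weekday year by year (advancing +1, or +2 across a Feb 29):
  2173: Wed  2174: Thu (+1)  2175: Fri (+1)  2176: Sun (+2)  2177: Mon (+1)
  2178: Tue (+1)  2179: Wed (+1)  2180: Fri (+2)  2181: Sat (+1) ✓  2182: Sun (+1)
  2183: Mon (+1)  2184: Wed (+2)  2185: Thu (+1)  2186: Fri (+1)  … (51 more years) …
  2238: Sat (+1) ✓  2239: Sun (+1)  2240: Tue (+2)  2241: Wed (+1)  2242: Thu (+1)
  2243: Fri (+1)  2244: Sun (+2)  2245: Mon (+1)  2246: Tue (+1)  2247: Wed (+1)
  2248: Fri (+2)  2249: Sat (+1) ✓  2250: Sun (+1)  2251: Mon (+1)
Saturday years: 2181, 2187, 2192, 2198, 2204, 2210, 2221, 2227, 2232, 2238, 2249 — 11 in total.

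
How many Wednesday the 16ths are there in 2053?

2

Check the 16th of each month of 2053: Jan 16: Thu, Feb 16: Sun, Mar 16: Sun, Apr 16: Wed, May 16: Fri, Jun 16: Mon, Jul 16: Wed, Aug 16: Sat, Sep 16: Tue, Oct 16: Thu, Nov 16: Sun, Dec 16: Tue.
Wednesday occurs in April, July — 2 months.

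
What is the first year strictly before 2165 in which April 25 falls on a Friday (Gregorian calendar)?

From one year to the next, a fixed date's weekday advances by 1, or by 2 when a Feb 29 lies between the two dates.
2165: April 25 is Thursday.
2164: Wednesday (−1)
2163: Monday (−2)
2162: Sunday (−1)
2161: Saturday (−1)
2160: Friday (−1)
April 25 falls on a Friday in 2160.

2160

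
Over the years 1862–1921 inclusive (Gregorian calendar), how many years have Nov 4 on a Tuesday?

8

Track Nov 4's weekday year by year (advancing +1, or +2 across a Feb 29):
  1862: Tue ✓  1863: Wed (+1)  1864: Fri (+2)  1865: Sat (+1)  1866: Sun (+1)
  1867: Mon (+1)  1868: Wed (+2)  1869: Thu (+1)  1870: Fri (+1)  1871: Sat (+1)
  1872: Mon (+2)  1873: Tue (+1) ✓  1874: Wed (+1)  1875: Thu (+1)  … (32 more years) …
  1908: Wed (+2)  1909: Thu (+1)  1910: Fri (+1)  1911: Sat (+1)  1912: Mon (+2)
  1913: Tue (+1) ✓  1914: Wed (+1)  1915: Thu (+1)  1916: Sat (+2)  1917: Sun (+1)
  1918: Mon (+1)  1919: Tue (+1) ✓  1920: Thu (+2)  1921: Fri (+1)
Tuesday years: 1862, 1873, 1879, 1884, 1890, 1902, 1913, 1919 — 8 in total.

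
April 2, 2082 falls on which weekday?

January 1, 2082 is a Thursday.
April 2 is day 92 of the year, i.e. 91 days after Jan 1.
91 mod 7 = 0, so advance 0 weekdays from Thursday: Thursday.

Thursday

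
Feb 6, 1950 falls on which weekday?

Monday

January 1, 1950 is a Sunday.
February 6 is day 37 of the year, i.e. 36 days after Jan 1.
36 mod 7 = 1, so advance 1 weekday from Sunday: Monday.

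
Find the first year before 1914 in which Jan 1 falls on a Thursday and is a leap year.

Jan 1 advances by 2 weekdays after a leap year and by 1 after a common year.
1914: Jan 1 is Thursday.
1913: Wednesday
1912: Monday (leap)
1911: Sunday
1910: Saturday
1909: Friday
1908: Wednesday (leap)
1907: Tuesday
1906: Monday
1905: Sunday
1904: Friday (leap)
1903: Thursday
1902: Wednesday
1901: Tuesday
1900: Monday
1899: Sunday
1898: Saturday
1897: Friday
1896: Wednesday (leap)
1895: Tuesday
1894: Monday
1893: Sunday
1892: Friday (leap)
1891: Thursday
1890: Wednesday
1889: Tuesday
1888: Sunday (leap)
1887: Saturday
1886: Friday
1885: Thursday
1884: Tuesday (leap)
1883: Monday
1882: Sunday
1881: Saturday
1880: Thursday (leap)
1880 begins on a Thursday and is a leap year.

1880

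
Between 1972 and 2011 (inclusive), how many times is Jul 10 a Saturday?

6

Track Jul 10's weekday year by year (advancing +1, or +2 across a Feb 29):
  1972: Mon  1973: Tue (+1)  1974: Wed (+1)  1975: Thu (+1)  1976: Sat (+2) ✓
  1977: Sun (+1)  1978: Mon (+1)  1979: Tue (+1)  1980: Thu (+2)  1981: Fri (+1)
  1982: Sat (+1) ✓  1983: Sun (+1)  1984: Tue (+2)  1985: Wed (+1)  … (12 more years) …
  1998: Fri (+1)  1999: Sat (+1) ✓  2000: Mon (+2)  2001: Tue (+1)  2002: Wed (+1)
  2003: Thu (+1)  2004: Sat (+2) ✓  2005: Sun (+1)  2006: Mon (+1)  2007: Tue (+1)
  2008: Thu (+2)  2009: Fri (+1)  2010: Sat (+1) ✓  2011: Sun (+1)
Saturday years: 1976, 1982, 1993, 1999, 2004, 2010 — 6 in total.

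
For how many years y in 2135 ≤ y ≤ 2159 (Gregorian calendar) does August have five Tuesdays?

11

August has 31 days; it has five Tuesdays when Tuesday falls among the first (month-length − 28) days — i.e. when August 1 is one of Tuesday/Monday/Sunday.
August 1 by year: 2135:Mon✓ 2136:Wed 2137:Thu 2138:Fri 2139:Sat 2140:Mon✓ 2141:Tue✓ 2142:Wed 2143:Thu 2144:Sat 2145:Sun✓ 2146:Mon✓ 2147:Tue✓ 2148:Thu 2149:Fri 2150:Sat 2151:Sun✓ 2152:Tue✓ 2153:Wed 2154:Thu 2155:Fri 2156:Sun✓ 2157:Mon✓ 2158:Tue✓ 2159:Wed
Years with five Tuesdays: 2135, 2140, 2141, 2145, 2146, 2147, 2151, 2152, 2156, 2157, 2158 → 11.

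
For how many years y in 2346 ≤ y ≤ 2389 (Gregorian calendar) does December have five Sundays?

December has 31 days; it has five Sundays when Sunday falls among the first (month-length − 28) days — i.e. when December 1 is one of Sunday/Saturday/Friday.
December 1 by year: 2346:Sun✓ 2347:Mon 2348:Wed 2349:Thu 2350:Fri✓ 2351:Sat✓ 2352:Mon 2353:Tue 2354:Wed 2355:Thu 2356:Sat✓ 2357:Sun✓ 2358:Mon 2359:Tue 2360:Thu …(14 more)… 2375:Mon 2376:Wed 2377:Thu 2378:Fri✓ 2379:Sat✓ 2380:Mon 2381:Tue 2382:Wed 2383:Thu 2384:Sat✓ 2385:Sun✓ 2386:Mon 2387:Tue 2388:Thu 2389:Fri✓
Years with five Sundays: 2346, 2350, 2351, 2356, 2357, 2361, 2362, 2363, 2367, 2368, 2372, 2373, 2374, 2378, 2379, 2384, 2385, 2389 → 18.

18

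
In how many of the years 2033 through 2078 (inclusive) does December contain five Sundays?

19

December has 31 days; it has five Sundays when Sunday falls among the first (month-length − 28) days — i.e. when December 1 is one of Sunday/Saturday/Friday.
December 1 by year: 2033:Thu 2034:Fri✓ 2035:Sat✓ 2036:Mon 2037:Tue 2038:Wed 2039:Thu 2040:Sat✓ 2041:Sun✓ 2042:Mon 2043:Tue 2044:Thu 2045:Fri✓ 2046:Sat✓ 2047:Sun✓ …(16 more)… 2064:Mon 2065:Tue 2066:Wed 2067:Thu 2068:Sat✓ 2069:Sun✓ 2070:Mon 2071:Tue 2072:Thu 2073:Fri✓ 2074:Sat✓ 2075:Sun✓ 2076:Tue 2077:Wed 2078:Thu
Years with five Sundays: 2034, 2035, 2040, 2041, 2045, 2046, 2047, 2051, 2052, 2056, 2057, 2058, 2062, 2063, 2068, 2069, 2073, 2074, 2075 → 19.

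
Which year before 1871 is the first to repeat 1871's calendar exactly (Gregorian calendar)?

Two years share a calendar iff Jan 1 falls on the same weekday and both are leap or both are common. 1871: Jan 1 is Sunday, common year.
1870: Jan 1 Saturday, common
1869: Jan 1 Friday, common
1868: Jan 1 Wednesday, leap
1867: Jan 1 Tuesday, common
1866: Jan 1 Monday, common
1865: Jan 1 Sunday, common
1865 matches on both conditions.

1865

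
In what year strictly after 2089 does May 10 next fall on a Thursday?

2091

From one year to the next, a fixed date's weekday advances by 1, or by 2 when a Feb 29 lies between the two dates.
2089: May 10 is Tuesday.
2090: Wednesday (+1)
2091: Thursday (+1)
May 10 falls on a Thursday in 2091.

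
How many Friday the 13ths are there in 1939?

2

Check the 13th of each month of 1939: Jan 13: Fri, Feb 13: Mon, Mar 13: Mon, Apr 13: Thu, May 13: Sat, Jun 13: Tue, Jul 13: Thu, Aug 13: Sun, Sep 13: Wed, Oct 13: Fri, Nov 13: Mon, Dec 13: Wed.
Friday occurs in January, October — 2 months.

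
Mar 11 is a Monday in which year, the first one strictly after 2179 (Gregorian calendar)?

From one year to the next, a fixed date's weekday advances by 1, or by 2 when a Feb 29 lies between the two dates.
2179: March 11 is Thursday.
2180: Saturday (+2)
2181: Sunday (+1)
2182: Monday (+1)
Mar 11 falls on a Monday in 2182.

2182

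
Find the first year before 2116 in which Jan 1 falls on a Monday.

2114

Jan 1 advances by 2 weekdays after a leap year and by 1 after a common year.
2116: Jan 1 is Wednesday (leap).
2115: Tuesday
2114: Monday
2114 begins on a Monday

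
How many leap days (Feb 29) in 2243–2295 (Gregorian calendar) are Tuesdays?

Leap years in 2243–2295: 13 of them.
Feb 29 weekday advances by 5 (mod 7) from one leap year to the next four years later (or differs when a century non-leap intervenes).
Leap-day weekdays: 2244:Thu 2248:Tue✓ 2252:Sun 2256:Fri 2260:Wed 2264:Mon 2268:Sat 2272:Thu 2276:Tue✓ 2280:Sun 2284:Fri 2288:Wed 2292:Mon
Tuesday: 2248, 2276 → 2.

2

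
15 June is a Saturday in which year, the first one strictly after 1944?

1946

From one year to the next, a fixed date's weekday advances by 1, or by 2 when a Feb 29 lies between the two dates.
1944: June 15 is Thursday.
1945: Friday (+1)
1946: Saturday (+1)
15 June falls on a Saturday in 1946.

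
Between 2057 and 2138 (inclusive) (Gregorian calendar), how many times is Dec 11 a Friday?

11

Track Dec 11's weekday year by year (advancing +1, or +2 across a Feb 29):
  2057: Tue  2058: Wed (+1)  2059: Thu (+1)  2060: Sat (+2)  2061: Sun (+1)
  2062: Mon (+1)  2063: Tue (+1)  2064: Thu (+2)  2065: Fri (+1) ✓  2066: Sat (+1)
  2067: Sun (+1)  2068: Tue (+2)  2069: Wed (+1)  2070: Thu (+1)  … (54 more years) …
  2125: Tue (+1)  2126: Wed (+1)  2127: Thu (+1)  2128: Sat (+2)  2129: Sun (+1)
  2130: Mon (+1)  2131: Tue (+1)  2132: Thu (+2)  2133: Fri (+1) ✓  2134: Sat (+1)
  2135: Sun (+1)  2136: Tue (+2)  2137: Wed (+1)  2138: Thu (+1)
Friday years: 2065, 2071, 2076, 2082, 2093, 2099, 2105, 2111, 2116, 2122, 2133 — 11 in total.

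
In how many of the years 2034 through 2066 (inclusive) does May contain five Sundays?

May has 31 days; it has five Sundays when Sunday falls among the first (month-length − 28) days — i.e. when May 1 is one of Sunday/Saturday/Friday.
May 1 by year: 2034:Mon 2035:Tue 2036:Thu 2037:Fri✓ 2038:Sat✓ 2039:Sun✓ 2040:Tue 2041:Wed 2042:Thu 2043:Fri✓ 2044:Sun✓ 2045:Mon 2046:Tue 2047:Wed 2048:Fri✓ …(3 more)… 2052:Wed 2053:Thu 2054:Fri✓ 2055:Sat✓ 2056:Mon 2057:Tue 2058:Wed 2059:Thu 2060:Sat✓ 2061:Sun✓ 2062:Mon 2063:Tue 2064:Thu 2065:Fri✓ 2066:Sat✓
Years with five Sundays: 2037, 2038, 2039, 2043, 2044, 2048, 2049, 2050, 2054, 2055, 2060, 2061, 2065, 2066 → 14.

14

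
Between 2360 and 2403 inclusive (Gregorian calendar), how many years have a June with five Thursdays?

13

June has 30 days; it has five Thursdays when Thursday falls among the first (month-length − 28) days — i.e. when June 1 is one of Thursday/Wednesday.
June 1 by year: 2360:Wed✓ 2361:Thu✓ 2362:Fri 2363:Sat 2364:Mon 2365:Tue 2366:Wed✓ 2367:Thu✓ 2368:Sat 2369:Sun 2370:Mon 2371:Tue 2372:Thu✓ 2373:Fri 2374:Sat …(14 more)… 2389:Thu✓ 2390:Fri 2391:Sat 2392:Mon 2393:Tue 2394:Wed✓ 2395:Thu✓ 2396:Sat 2397:Sun 2398:Mon 2399:Tue 2400:Thu✓ 2401:Fri 2402:Sat 2403:Sun
Years with five Thursdays: 2360, 2361, 2366, 2367, 2372, 2377, 2378, 2383, 2388, 2389, 2394, 2395, 2400 → 13.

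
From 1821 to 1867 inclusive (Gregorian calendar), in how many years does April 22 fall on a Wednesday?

Track April 22's weekday year by year (advancing +1, or +2 across a Feb 29):
  1821: Sun  1822: Mon (+1)  1823: Tue (+1)  1824: Thu (+2)  1825: Fri (+1)
  1826: Sat (+1)  1827: Sun (+1)  1828: Tue (+2)  1829: Wed (+1) ✓  1830: Thu (+1)
  1831: Fri (+1)  1832: Sun (+2)  1833: Mon (+1)  1834: Tue (+1)  … (19 more years) …
  1854: Sat (+1)  1855: Sun (+1)  1856: Tue (+2)  1857: Wed (+1) ✓  1858: Thu (+1)
  1859: Fri (+1)  1860: Sun (+2)  1861: Mon (+1)  1862: Tue (+1)  1863: Wed (+1) ✓
  1864: Fri (+2)  1865: Sat (+1)  1866: Sun (+1)  1867: Mon (+1)
Wednesday years: 1829, 1835, 1840, 1846, 1857, 1863 — 6 in total.

6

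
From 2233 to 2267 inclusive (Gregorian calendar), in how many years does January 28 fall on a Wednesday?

Track January 28's weekday year by year (advancing +1, or +2 across a Feb 29):
  2233: Mon  2234: Tue (+1)  2235: Wed (+1) ✓  2236: Thu (+1)  2237: Sat (+2)
  2238: Sun (+1)  2239: Mon (+1)  2240: Tue (+1)  2241: Thu (+2)  2242: Fri (+1)
  2243: Sat (+1)  2244: Sun (+1)  2245: Tue (+2)  2246: Wed (+1) ✓  … (7 more years) …
  2254: Sat (+1)  2255: Sun (+1)  2256: Mon (+1)  2257: Wed (+2) ✓  2258: Thu (+1)
  2259: Fri (+1)  2260: Sat (+1)  2261: Mon (+2)  2262: Tue (+1)  2263: Wed (+1) ✓
  2264: Thu (+1)  2265: Sat (+2)  2266: Sun (+1)  2267: Mon (+1)
Wednesday years: 2235, 2246, 2252, 2257, 2263 — 5 in total.

5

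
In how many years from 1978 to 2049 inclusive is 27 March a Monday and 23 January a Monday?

8

Check each year's weekday for 27 March and 23 January:
  1978: Mon/Mon ✓  1979: Tue/Tue  1980: Thu/Wed  1981: Fri/Fri  1982: Sat/Sat  1983: Sun/Sun  1984: Tue/Mon  1985: Wed/Wed  1986: Thu/Thu  1987: Fri/Fri  1988: Sun/Sat  1989: Mon/Mon ✓  1990: Tue/Tue  1991: Wed/Wed  …(44 more)…  2036: Thu/Wed  2037: Fri/Fri  2038: Sat/Sat  2039: Sun/Sun  2040: Tue/Mon  2041: Wed/Wed  2042: Thu/Thu  2043: Fri/Fri  2044: Sun/Sat  2045: Mon/Mon ✓  2046: Tue/Tue  2047: Wed/Wed  2048: Fri/Thu  2049: Sat/Sat
Both conditions hold in: 1978, 1989, 1995, 2006, 2017, 2023, 2034, 2045 — 8.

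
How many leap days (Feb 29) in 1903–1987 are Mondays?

Leap years in 1903–1987: 21 of them.
Feb 29 weekday advances by 5 (mod 7) from one leap year to the next four years later (or differs when a century non-leap intervenes).
Leap-day weekdays: 1904:Mon✓ 1908:Sat 1912:Thu 1916:Tue 1920:Sun 1924:Fri 1928:Wed 1932:Mon✓ 1936:Sat 1940:Thu 1944:Tue 1948:Sun 1952:Fri 1956:Wed 1960:Mon✓ 1964:Sat 1968:Thu 1972:Tue 1976:Sun 1980:Fri 1984:Wed
Monday: 1904, 1932, 1960 → 3.

3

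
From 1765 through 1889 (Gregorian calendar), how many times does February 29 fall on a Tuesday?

Leap years in 1765–1889: 30 of them.
Feb 29 weekday advances by 5 (mod 7) from one leap year to the next four years later (or differs when a century non-leap intervenes).
Leap-day weekdays: 1768:Mon 1772:Sat 1776:Thu 1780:Tue✓ 1784:Sun 1788:Fri 1792:Wed 1796:Mon 1804:Wed 1808:Mon 1812:Sat 1816:Thu 1820:Tue✓ …(4 more)… 1840:Sat 1844:Thu 1848:Tue✓ 1852:Sun 1856:Fri 1860:Wed 1864:Mon 1868:Sat 1872:Thu 1876:Tue✓ 1880:Sun 1884:Fri 1888:Wed
Tuesday: 1780, 1820, 1848, 1876 → 4.

4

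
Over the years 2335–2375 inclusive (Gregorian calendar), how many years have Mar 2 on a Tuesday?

Track Mar 2's weekday year by year (advancing +1, or +2 across a Feb 29):
  2335: Sat  2336: Mon (+2)  2337: Tue (+1) ✓  2338: Wed (+1)  2339: Thu (+1)
  2340: Sat (+2)  2341: Sun (+1)  2342: Mon (+1)  2343: Tue (+1) ✓  2344: Thu (+2)
  2345: Fri (+1)  2346: Sat (+1)  2347: Sun (+1)  2348: Tue (+2) ✓  … (13 more years) …
  2362: Fri (+1)  2363: Sat (+1)  2364: Mon (+2)  2365: Tue (+1) ✓  2366: Wed (+1)
  2367: Thu (+1)  2368: Sat (+2)  2369: Sun (+1)  2370: Mon (+1)  2371: Tue (+1) ✓
  2372: Thu (+2)  2373: Fri (+1)  2374: Sat (+1)  2375: Sun (+1)
Tuesday years: 2337, 2343, 2348, 2354, 2365, 2371 — 6 in total.

6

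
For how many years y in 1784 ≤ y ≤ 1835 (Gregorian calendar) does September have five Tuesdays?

September has 30 days; it has five Tuesdays when Tuesday falls among the first (month-length − 28) days — i.e. when September 1 is one of Tuesday/Monday.
September 1 by year: 1784:Wed 1785:Thu 1786:Fri 1787:Sat 1788:Mon✓ 1789:Tue✓ 1790:Wed 1791:Thu 1792:Sat 1793:Sun 1794:Mon✓ 1795:Tue✓ 1796:Thu 1797:Fri 1798:Sat …(22 more)… 1821:Sat 1822:Sun 1823:Mon✓ 1824:Wed 1825:Thu 1826:Fri 1827:Sat 1828:Mon✓ 1829:Tue✓ 1830:Wed 1831:Thu 1832:Sat 1833:Sun 1834:Mon✓ 1835:Tue✓
Years with five Tuesdays: 1788, 1789, 1794, 1795, 1800, 1801, 1806, 1807, 1812, 1817, 1818, 1823, 1828, 1829, 1834, 1835 → 16.

16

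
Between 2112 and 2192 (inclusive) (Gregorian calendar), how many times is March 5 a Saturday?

12

Track March 5's weekday year by year (advancing +1, or +2 across a Feb 29):
  2112: Sat ✓  2113: Sun (+1)  2114: Mon (+1)  2115: Tue (+1)  2116: Thu (+2)
  2117: Fri (+1)  2118: Sat (+1) ✓  2119: Sun (+1)  2120: Tue (+2)  2121: Wed (+1)
  2122: Thu (+1)  2123: Fri (+1)  2124: Sun (+2)  2125: Mon (+1)  … (53 more years) …
  2179: Fri (+1)  2180: Sun (+2)  2181: Mon (+1)  2182: Tue (+1)  2183: Wed (+1)
  2184: Fri (+2)  2185: Sat (+1) ✓  2186: Sun (+1)  2187: Mon (+1)  2188: Wed (+2)
  2189: Thu (+1)  2190: Fri (+1)  2191: Sat (+1) ✓  2192: Mon (+2)
Saturday years: 2112, 2118, 2129, 2135, 2140, 2146, 2157, 2163, 2168, 2174, 2185, 2191 — 12 in total.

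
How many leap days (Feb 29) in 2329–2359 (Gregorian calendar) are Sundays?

Leap years in 2329–2359: 7 of them.
Feb 29 weekday advances by 5 (mod 7) from one leap year to the next four years later (or differs when a century non-leap intervenes).
Leap-day weekdays: 2332:Mon 2336:Sat 2340:Thu 2344:Tue 2348:Sun✓ 2352:Fri 2356:Wed
Sunday: 2348 → 1.

1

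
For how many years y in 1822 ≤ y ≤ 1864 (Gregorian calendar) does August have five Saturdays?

August has 31 days; it has five Saturdays when Saturday falls among the first (month-length − 28) days — i.e. when August 1 is one of Saturday/Friday/Thursday.
August 1 by year: 1822:Thu✓ 1823:Fri✓ 1824:Sun 1825:Mon 1826:Tue 1827:Wed 1828:Fri✓ 1829:Sat✓ 1830:Sun 1831:Mon 1832:Wed 1833:Thu✓ 1834:Fri✓ 1835:Sat✓ 1836:Mon …(13 more)… 1850:Thu✓ 1851:Fri✓ 1852:Sun 1853:Mon 1854:Tue 1855:Wed 1856:Fri✓ 1857:Sat✓ 1858:Sun 1859:Mon 1860:Wed 1861:Thu✓ 1862:Fri✓ 1863:Sat✓ 1864:Mon
Years with five Saturdays: 1822, 1823, 1828, 1829, 1833, 1834, 1835, 1839, 1840, 1844, 1845, 1846, 1850, 1851, 1856, 1857, 1861, 1862, 1863 → 19.

19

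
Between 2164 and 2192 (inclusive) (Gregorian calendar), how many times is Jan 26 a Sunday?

4

Track Jan 26's weekday year by year (advancing +1, or +2 across a Feb 29):
  2164: Thu  2165: Sat (+2)  2166: Sun (+1) ✓  2167: Mon (+1)  2168: Tue (+1)
  2169: Thu (+2)  2170: Fri (+1)  2171: Sat (+1)  2172: Sun (+1) ✓  2173: Tue (+2)
  2174: Wed (+1)  2175: Thu (+1)  2176: Fri (+1)  2177: Sun (+2) ✓  2178: Mon (+1)
  2179: Tue (+1)  2180: Wed (+1)  2181: Fri (+2)  2182: Sat (+1)  2183: Sun (+1) ✓
  2184: Mon (+1)  2185: Wed (+2)  2186: Thu (+1)  2187: Fri (+1)  2188: Sat (+1)
  2189: Mon (+2)  2190: Tue (+1)  2191: Wed (+1)  2192: Thu (+1)
Sunday years: 2166, 2172, 2177, 2183 — 4 in total.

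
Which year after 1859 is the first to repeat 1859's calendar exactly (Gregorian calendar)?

Two years share a calendar iff Jan 1 falls on the same weekday and both are leap or both are common. 1859: Jan 1 is Saturday, common year.
1860: Jan 1 Sunday, leap
1861: Jan 1 Tuesday, common
1862: Jan 1 Wednesday, common
1863: Jan 1 Thursday, common
1864: Jan 1 Friday, leap
1865: Jan 1 Sunday, common
1866: Jan 1 Monday, common
1867: Jan 1 Tuesday, common
1868: Jan 1 Wednesday, leap
1869: Jan 1 Friday, common
1870: Jan 1 Saturday, common
1870 matches on both conditions.

1870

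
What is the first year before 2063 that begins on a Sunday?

2062

Jan 1 advances by 2 weekdays after a leap year and by 1 after a common year.
2063: Jan 1 is Monday.
2062: Sunday
2062 begins on a Sunday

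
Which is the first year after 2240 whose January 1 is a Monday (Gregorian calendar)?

Jan 1 advances by 2 weekdays after a leap year and by 1 after a common year.
2240: Jan 1 is Wednesday (leap).
2241: Friday
2242: Saturday
2243: Sunday
2244: Monday (leap)
2244 begins on a Monday

2244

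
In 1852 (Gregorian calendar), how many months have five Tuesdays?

4

A month of length L has five Tuesdays iff its first Tuesday is on day ≤ L−28 (so day 1–3 in a 31-day month, 1–2 in a 30-day month, day 1 in a leap February).
Checking each month of 1852: Jan starts Thu (31d); Feb starts Sun (29d); Mar starts Mon (31d) ✓; Apr starts Thu (30d); May starts Sat (31d); Jun starts Tue (30d) ✓; Jul starts Thu (31d); Aug starts Sun (31d) ✓; Sep starts Wed (30d); Oct starts Fri (31d); Nov starts Mon (30d) ✓; Dec starts Wed (31d).
Five-Tuesday months: March, June, August, November → 4.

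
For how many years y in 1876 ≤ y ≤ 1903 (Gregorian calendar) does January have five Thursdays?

January has 31 days; it has five Thursdays when Thursday falls among the first (month-length − 28) days — i.e. when January 1 is one of Thursday/Wednesday/Tuesday.
January 1 by year: 1876:Sat 1877:Mon 1878:Tue✓ 1879:Wed✓ 1880:Thu✓ 1881:Sat 1882:Sun 1883:Mon 1884:Tue✓ 1885:Thu✓ 1886:Fri 1887:Sat 1888:Sun 1889:Tue✓ 1890:Wed✓ 1891:Thu✓ 1892:Fri 1893:Sun 1894:Mon 1895:Tue✓ 1896:Wed✓ 1897:Fri 1898:Sat 1899:Sun 1900:Mon 1901:Tue✓ 1902:Wed✓ 1903:Thu✓
Years with five Thursdays: 1878, 1879, 1880, 1884, 1885, 1889, 1890, 1891, 1895, 1896, 1901, 1902, 1903 → 13.

13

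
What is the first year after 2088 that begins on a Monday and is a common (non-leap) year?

Jan 1 advances by 2 weekdays after a leap year and by 1 after a common year.
2088: Jan 1 is Thursday (leap).
2089: Saturday
2090: Sunday
2091: Monday
2091 begins on a Monday and is a common year.

2091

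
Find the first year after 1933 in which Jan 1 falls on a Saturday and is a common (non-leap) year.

1938

Jan 1 advances by 2 weekdays after a leap year and by 1 after a common year.
1933: Jan 1 is Sunday.
1934: Monday
1935: Tuesday
1936: Wednesday (leap)
1937: Friday
1938: Saturday
1938 begins on a Saturday and is a common year.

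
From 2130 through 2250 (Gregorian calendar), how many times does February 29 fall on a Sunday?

3

Leap years in 2130–2250: 29 of them.
Feb 29 weekday advances by 5 (mod 7) from one leap year to the next four years later (or differs when a century non-leap intervenes).
Leap-day weekdays: 2132:Fri 2136:Wed 2140:Mon 2144:Sat 2148:Thu 2152:Tue 2156:Sun✓ 2160:Fri 2164:Wed 2168:Mon 2172:Sat 2176:Thu 2180:Tue …(3 more)… 2196:Mon 2204:Wed 2208:Mon 2212:Sat 2216:Thu 2220:Tue 2224:Sun✓ 2228:Fri 2232:Wed 2236:Mon 2240:Sat 2244:Thu 2248:Tue
Sunday: 2156, 2184, 2224 → 3.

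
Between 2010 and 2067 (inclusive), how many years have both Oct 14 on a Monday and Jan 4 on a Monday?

0

Check each year's weekday for Oct 14 and Jan 4:
  2010: Thu/Mon  2011: Fri/Tue  2012: Sun/Wed  2013: Mon/Fri  2014: Tue/Sat  2015: Wed/Sun  2016: Fri/Mon  2017: Sat/Wed  2018: Sun/Thu  2019: Mon/Fri  2020: Wed/Sat  2021: Thu/Mon  2022: Fri/Tue  2023: Sat/Wed  …(30 more)…  2054: Wed/Sun  2055: Thu/Mon  2056: Sat/Tue  2057: Sun/Thu  2058: Mon/Fri  2059: Tue/Sat  2060: Thu/Sun  2061: Fri/Tue  2062: Sat/Wed  2063: Sun/Thu  2064: Tue/Fri  2065: Wed/Sun  2066: Thu/Mon  2067: Fri/Tue
Both conditions hold in: no year — 0.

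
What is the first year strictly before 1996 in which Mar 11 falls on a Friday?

1994

From one year to the next, a fixed date's weekday advances by 1, or by 2 when a Feb 29 lies between the two dates.
1996: March 11 is Monday.
1995: Saturday (−2)
1994: Friday (−1)
Mar 11 falls on a Friday in 1994.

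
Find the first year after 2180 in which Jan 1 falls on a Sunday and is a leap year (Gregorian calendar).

Jan 1 advances by 2 weekdays after a leap year and by 1 after a common year.
2180: Jan 1 is Saturday (leap).
2181: Monday
2182: Tuesday
2183: Wednesday
2184: Thursday (leap)
2185: Saturday
2186: Sunday
2187: Monday
2188: Tuesday (leap)
2189: Thursday
2190: Friday
2191: Saturday
2192: Sunday (leap)
2192 begins on a Sunday and is a leap year.

2192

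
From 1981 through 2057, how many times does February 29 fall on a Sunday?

2

Leap years in 1981–2057: 19 of them.
Feb 29 weekday advances by 5 (mod 7) from one leap year to the next four years later (or differs when a century non-leap intervenes).
Leap-day weekdays: 1984:Wed 1988:Mon 1992:Sat 1996:Thu 2000:Tue 2004:Sun✓ 2008:Fri 2012:Wed 2016:Mon 2020:Sat 2024:Thu 2028:Tue 2032:Sun✓ 2036:Fri 2040:Wed 2044:Mon 2048:Sat 2052:Thu 2056:Tue
Sunday: 2004, 2032 → 2.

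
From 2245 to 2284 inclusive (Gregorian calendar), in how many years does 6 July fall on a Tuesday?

Track 6 July's weekday year by year (advancing +1, or +2 across a Feb 29):
  2245: Sun  2246: Mon (+1)  2247: Tue (+1) ✓  2248: Thu (+2)  2249: Fri (+1)
  2250: Sat (+1)  2251: Sun (+1)  2252: Tue (+2) ✓  2253: Wed (+1)  2254: Thu (+1)
  2255: Fri (+1)  2256: Sun (+2)  2257: Mon (+1)  2258: Tue (+1) ✓  … (12 more years) …
  2271: Thu (+1)  2272: Sat (+2)  2273: Sun (+1)  2274: Mon (+1)  2275: Tue (+1) ✓
  2276: Thu (+2)  2277: Fri (+1)  2278: Sat (+1)  2279: Sun (+1)  2280: Tue (+2) ✓
  2281: Wed (+1)  2282: Thu (+1)  2283: Fri (+1)  2284: Sun (+2)
Tuesday years: 2247, 2252, 2258, 2269, 2275, 2280 — 6 in total.

6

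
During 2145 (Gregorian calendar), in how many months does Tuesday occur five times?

4

A month of length L has five Tuesdays iff its first Tuesday is on day ≤ L−28 (so day 1–3 in a 31-day month, 1–2 in a 30-day month, day 1 in a leap February).
Checking each month of 2145: Jan starts Fri (31d); Feb starts Mon (28d); Mar starts Mon (31d) ✓; Apr starts Thu (30d); May starts Sat (31d); Jun starts Tue (30d) ✓; Jul starts Thu (31d); Aug starts Sun (31d) ✓; Sep starts Wed (30d); Oct starts Fri (31d); Nov starts Mon (30d) ✓; Dec starts Wed (31d).
Five-Tuesday months: March, June, August, November → 4.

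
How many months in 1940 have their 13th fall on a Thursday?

1

Check the 13th of each month of 1940: Jan 13: Sat, Feb 13: Tue, Mar 13: Wed, Apr 13: Sat, May 13: Mon, Jun 13: Thu, Jul 13: Sat, Aug 13: Tue, Sep 13: Fri, Oct 13: Sun, Nov 13: Wed, Dec 13: Fri.
Thursday occurs in June — 1 month.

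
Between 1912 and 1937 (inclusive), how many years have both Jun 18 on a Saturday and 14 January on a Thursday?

Check each year's weekday for Jun 18 and 14 January:
  1912: Tue/Sun  1913: Wed/Tue  1914: Thu/Wed  1915: Fri/Thu  1916: Sun/Fri  1917: Mon/Sun  1918: Tue/Mon  1919: Wed/Tue  1920: Fri/Wed  1921: Sat/Fri  1922: Sun/Sat  1923: Mon/Sun  1924: Wed/Mon  1925: Thu/Wed  1926: Fri/Thu  1927: Sat/Fri  1928: Mon/Sat  1929: Tue/Mon  1930: Wed/Tue  1931: Thu/Wed  1932: Sat/Thu ✓  1933: Sun/Sat  1934: Mon/Sun  1935: Tue/Mon  1936: Thu/Tue  1937: Fri/Thu
Both conditions hold in: 1932 — 1.

1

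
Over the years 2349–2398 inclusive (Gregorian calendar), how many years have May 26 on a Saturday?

Track May 26's weekday year by year (advancing +1, or +2 across a Feb 29):
  2349: Thu  2350: Fri (+1)  2351: Sat (+1) ✓  2352: Mon (+2)  2353: Tue (+1)
  2354: Wed (+1)  2355: Thu (+1)  2356: Sat (+2) ✓  2357: Sun (+1)  2358: Mon (+1)
  2359: Tue (+1)  2360: Thu (+2)  2361: Fri (+1)  2362: Sat (+1) ✓  … (22 more years) …
  2385: Sun (+1)  2386: Mon (+1)  2387: Tue (+1)  2388: Thu (+2)  2389: Fri (+1)
  2390: Sat (+1) ✓  2391: Sun (+1)  2392: Tue (+2)  2393: Wed (+1)  2394: Thu (+1)
  2395: Fri (+1)  2396: Sun (+2)  2397: Mon (+1)  2398: Tue (+1)
Saturday years: 2351, 2356, 2362, 2373, 2379, 2384, 2390 — 7 in total.

7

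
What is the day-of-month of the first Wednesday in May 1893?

May 1, 1893 is a Monday, so the first Wednesday is the 3rd.
The first Wednesday is 3 + 0 = 3.

3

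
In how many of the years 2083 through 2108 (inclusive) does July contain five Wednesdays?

9

July has 31 days; it has five Wednesdays when Wednesday falls among the first (month-length − 28) days — i.e. when July 1 is one of Wednesday/Tuesday/Monday.
July 1 by year: 2083:Thu 2084:Sat 2085:Sun 2086:Mon✓ 2087:Tue✓ 2088:Thu 2089:Fri 2090:Sat 2091:Sun 2092:Tue✓ 2093:Wed✓ 2094:Thu 2095:Fri 2096:Sun 2097:Mon✓ 2098:Tue✓ 2099:Wed✓ 2100:Thu 2101:Fri 2102:Sat 2103:Sun 2104:Tue✓ 2105:Wed✓ 2106:Thu 2107:Fri 2108:Sun
Years with five Wednesdays: 2086, 2087, 2092, 2093, 2097, 2098, 2099, 2104, 2105 → 9.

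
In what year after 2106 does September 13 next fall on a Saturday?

From one year to the next, a fixed date's weekday advances by 1, or by 2 when a Feb 29 lies between the two dates.
2106: September 13 is Monday.
2107: Tuesday (+1)
2108: Thursday (+2)
2109: Friday (+1)
2110: Saturday (+1)
September 13 falls on a Saturday in 2110.

2110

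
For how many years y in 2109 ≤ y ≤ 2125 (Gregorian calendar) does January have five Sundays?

January has 31 days; it has five Sundays when Sunday falls among the first (month-length − 28) days — i.e. when January 1 is one of Sunday/Saturday/Friday.
January 1 by year: 2109:Tue 2110:Wed 2111:Thu 2112:Fri✓ 2113:Sun✓ 2114:Mon 2115:Tue 2116:Wed 2117:Fri✓ 2118:Sat✓ 2119:Sun✓ 2120:Mon 2121:Wed 2122:Thu 2123:Fri✓ 2124:Sat✓ 2125:Mon
Years with five Sundays: 2112, 2113, 2117, 2118, 2119, 2123, 2124 → 7.

7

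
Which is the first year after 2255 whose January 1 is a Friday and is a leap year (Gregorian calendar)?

Jan 1 advances by 2 weekdays after a leap year and by 1 after a common year.
2255: Jan 1 is Monday.
2256: Tuesday (leap)
2257: Thursday
2258: Friday
2259: Saturday
2260: Sunday (leap)
2261: Tuesday
2262: Wednesday
2263: Thursday
2264: Friday (leap)
2264 begins on a Friday and is a leap year.

2264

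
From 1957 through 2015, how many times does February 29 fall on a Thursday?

2

Leap years in 1957–2015: 14 of them.
Feb 29 weekday advances by 5 (mod 7) from one leap year to the next four years later (or differs when a century non-leap intervenes).
Leap-day weekdays: 1960:Mon 1964:Sat 1968:Thu✓ 1972:Tue 1976:Sun 1980:Fri 1984:Wed 1988:Mon 1992:Sat 1996:Thu✓ 2000:Tue 2004:Sun 2008:Fri 2012:Wed
Thursday: 1968, 1996 → 2.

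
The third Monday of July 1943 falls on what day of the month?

19

July 1, 1943 is a Thursday, so the first Monday is the 5th.
The third Monday is 5 + 14 = 19.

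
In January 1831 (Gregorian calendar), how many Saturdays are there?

January 1831 has 31 days and begins on Saturday.
The first Saturday is January 1.
Saturdays fall on 1, 8, 15, 22, 29 — that's 5.

5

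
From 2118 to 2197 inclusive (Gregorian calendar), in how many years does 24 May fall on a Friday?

11

Track 24 May's weekday year by year (advancing +1, or +2 across a Feb 29):
  2118: Tue  2119: Wed (+1)  2120: Fri (+2) ✓  2121: Sat (+1)  2122: Sun (+1)
  2123: Mon (+1)  2124: Wed (+2)  2125: Thu (+1)  2126: Fri (+1) ✓  2127: Sat (+1)
  2128: Mon (+2)  2129: Tue (+1)  2130: Wed (+1)  2131: Thu (+1)  … (52 more years) …
  2184: Mon (+2)  2185: Tue (+1)  2186: Wed (+1)  2187: Thu (+1)  2188: Sat (+2)
  2189: Sun (+1)  2190: Mon (+1)  2191: Tue (+1)  2192: Thu (+2)  2193: Fri (+1) ✓
  2194: Sat (+1)  2195: Sun (+1)  2196: Tue (+2)  2197: Wed (+1)
Friday years: 2120, 2126, 2137, 2143, 2148, 2154, 2165, 2171, 2176, 2182, 2193 — 11 in total.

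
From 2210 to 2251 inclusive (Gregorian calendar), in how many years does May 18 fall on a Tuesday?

6

Track May 18's weekday year by year (advancing +1, or +2 across a Feb 29):
  2210: Fri  2211: Sat (+1)  2212: Mon (+2)  2213: Tue (+1) ✓  2214: Wed (+1)
  2215: Thu (+1)  2216: Sat (+2)  2217: Sun (+1)  2218: Mon (+1)  2219: Tue (+1) ✓
  2220: Thu (+2)  2221: Fri (+1)  2222: Sat (+1)  2223: Sun (+1)  … (14 more years) …
  2238: Fri (+1)  2239: Sat (+1)  2240: Mon (+2)  2241: Tue (+1) ✓  2242: Wed (+1)
  2243: Thu (+1)  2244: Sat (+2)  2245: Sun (+1)  2246: Mon (+1)  2247: Tue (+1) ✓
  2248: Thu (+2)  2249: Fri (+1)  2250: Sat (+1)  2251: Sun (+1)
Tuesday years: 2213, 2219, 2224, 2230, 2241, 2247 — 6 in total.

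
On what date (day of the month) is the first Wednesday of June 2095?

1

June 1, 2095 is a Wednesday, so the first Wednesday is the 1st.
The first Wednesday is 1 + 0 = 1.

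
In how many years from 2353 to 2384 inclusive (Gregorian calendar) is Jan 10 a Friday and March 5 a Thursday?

1

Check each year's weekday for Jan 10 and March 5:
  2353: Sat/Thu  2354: Sun/Fri  2355: Mon/Sat  2356: Tue/Mon  2357: Thu/Tue  2358: Fri/Wed  2359: Sat/Thu  2360: Sun/Sat  2361: Tue/Sun  2362: Wed/Mon  2363: Thu/Tue  2364: Fri/Thu ✓  2365: Sun/Fri  2366: Mon/Sat  …(4 more)…  2371: Sun/Fri  2372: Mon/Sun  2373: Wed/Mon  2374: Thu/Tue  2375: Fri/Wed  2376: Sat/Fri  2377: Mon/Sat  2378: Tue/Sun  2379: Wed/Mon  2380: Thu/Wed  2381: Sat/Thu  2382: Sun/Fri  2383: Mon/Sat  2384: Tue/Mon
Both conditions hold in: 2364 — 1.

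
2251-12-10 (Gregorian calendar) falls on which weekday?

Wednesday

January 1, 2251 is a Wednesday.
December 10 is day 344 of the year, i.e. 343 days after Jan 1.
343 mod 7 = 0, so advance 0 weekdays from Wednesday: Wednesday.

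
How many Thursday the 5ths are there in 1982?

1

Check the 5th of each month of 1982: Jan 5: Tue, Feb 5: Fri, Mar 5: Fri, Apr 5: Mon, May 5: Wed, Jun 5: Sat, Jul 5: Mon, Aug 5: Thu, Sep 5: Sun, Oct 5: Tue, Nov 5: Fri, Dec 5: Sun.
Thursday occurs in August — 1 month.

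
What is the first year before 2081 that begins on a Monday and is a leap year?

Jan 1 advances by 2 weekdays after a leap year and by 1 after a common year.
2081: Jan 1 is Wednesday.
2080: Monday (leap)
2080 begins on a Monday and is a leap year.

2080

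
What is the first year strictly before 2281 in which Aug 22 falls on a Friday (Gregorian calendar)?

2279

From one year to the next, a fixed date's weekday advances by 1, or by 2 when a Feb 29 lies between the two dates.
2281: August 22 is Monday.
2280: Sunday (−1)
2279: Friday (−2)
Aug 22 falls on a Friday in 2279.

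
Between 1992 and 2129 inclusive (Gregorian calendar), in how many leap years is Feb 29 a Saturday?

5

Leap years in 1992–2129: 34 of them.
Feb 29 weekday advances by 5 (mod 7) from one leap year to the next four years later (or differs when a century non-leap intervenes).
Leap-day weekdays: 1992:Sat✓ 1996:Thu 2000:Tue 2004:Sun 2008:Fri 2012:Wed 2016:Mon 2020:Sat✓ 2024:Thu 2028:Tue 2032:Sun 2036:Fri 2040:Wed …(8 more)… 2076:Sat✓ 2080:Thu 2084:Tue 2088:Sun 2092:Fri 2096:Wed 2104:Fri 2108:Wed 2112:Mon 2116:Sat✓ 2120:Thu 2124:Tue 2128:Sun
Saturday: 1992, 2020, 2048, 2076, 2116 → 5.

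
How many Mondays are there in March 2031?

March 2031 has 31 days and begins on Saturday.
The first Monday is March 3.
Mondays fall on 3, 10, 17, 24, 31 — that's 5.

5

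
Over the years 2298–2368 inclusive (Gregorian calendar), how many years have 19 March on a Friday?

9

Track 19 March's weekday year by year (advancing +1, or +2 across a Feb 29):
  2298: Sat  2299: Sun (+1)  2300: Mon (+1)  2301: Tue (+1)  2302: Wed (+1)
  2303: Thu (+1)  2304: Sat (+2)  2305: Sun (+1)  2306: Mon (+1)  2307: Tue (+1)
  2308: Thu (+2)  2309: Fri (+1) ✓  2310: Sat (+1)  2311: Sun (+1)  … (43 more years) …
  2355: Sat (+1)  2356: Mon (+2)  2357: Tue (+1)  2358: Wed (+1)  2359: Thu (+1)
  2360: Sat (+2)  2361: Sun (+1)  2362: Mon (+1)  2363: Tue (+1)  2364: Thu (+2)
  2365: Fri (+1) ✓  2366: Sat (+1)  2367: Sun (+1)  2368: Tue (+2)
Friday years: 2309, 2315, 2320, 2326, 2337, 2343, 2348, 2354, 2365 — 9 in total.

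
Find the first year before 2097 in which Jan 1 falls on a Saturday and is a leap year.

2084

Jan 1 advances by 2 weekdays after a leap year and by 1 after a common year.
2097: Jan 1 is Tuesday.
2096: Sunday (leap)
2095: Saturday
2094: Friday
2093: Thursday
2092: Tuesday (leap)
2091: Monday
2090: Sunday
2089: Saturday
2088: Thursday (leap)
2087: Wednesday
2086: Tuesday
2085: Monday
2084: Saturday (leap)
2084 begins on a Saturday and is a leap year.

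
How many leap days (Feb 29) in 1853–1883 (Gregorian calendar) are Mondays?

Leap years in 1853–1883: 7 of them.
Feb 29 weekday advances by 5 (mod 7) from one leap year to the next four years later (or differs when a century non-leap intervenes).
Leap-day weekdays: 1856:Fri 1860:Wed 1864:Mon✓ 1868:Sat 1872:Thu 1876:Tue 1880:Sun
Monday: 1864 → 1.

1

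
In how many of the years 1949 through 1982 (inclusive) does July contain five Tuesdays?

July has 31 days; it has five Tuesdays when Tuesday falls among the first (month-length − 28) days — i.e. when July 1 is one of Tuesday/Monday/Sunday.
July 1 by year: 1949:Fri 1950:Sat 1951:Sun✓ 1952:Tue✓ 1953:Wed 1954:Thu 1955:Fri 1956:Sun✓ 1957:Mon✓ 1958:Tue✓ 1959:Wed 1960:Fri 1961:Sat 1962:Sun✓ 1963:Mon✓ …(4 more)… 1968:Mon✓ 1969:Tue✓ 1970:Wed 1971:Thu 1972:Sat 1973:Sun✓ 1974:Mon✓ 1975:Tue✓ 1976:Thu 1977:Fri 1978:Sat 1979:Sun✓ 1980:Tue✓ 1981:Wed 1982:Thu
Years with five Tuesdays: 1951, 1952, 1956, 1957, 1958, 1962, 1963, 1968, 1969, 1973, 1974, 1975, 1979, 1980 → 14.

14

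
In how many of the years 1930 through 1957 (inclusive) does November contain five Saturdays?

8

November has 30 days; it has five Saturdays when Saturday falls among the first (month-length − 28) days — i.e. when November 1 is one of Saturday/Friday.
November 1 by year: 1930:Sat✓ 1931:Sun 1932:Tue 1933:Wed 1934:Thu 1935:Fri✓ 1936:Sun 1937:Mon 1938:Tue 1939:Wed 1940:Fri✓ 1941:Sat✓ 1942:Sun 1943:Mon 1944:Wed 1945:Thu 1946:Fri✓ 1947:Sat✓ 1948:Mon 1949:Tue 1950:Wed 1951:Thu 1952:Sat✓ 1953:Sun 1954:Mon 1955:Tue 1956:Thu 1957:Fri✓
Years with five Saturdays: 1930, 1935, 1940, 1941, 1946, 1947, 1952, 1957 → 8.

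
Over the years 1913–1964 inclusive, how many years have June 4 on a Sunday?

Track June 4's weekday year by year (advancing +1, or +2 across a Feb 29):
  1913: Wed  1914: Thu (+1)  1915: Fri (+1)  1916: Sun (+2) ✓  1917: Mon (+1)
  1918: Tue (+1)  1919: Wed (+1)  1920: Fri (+2)  1921: Sat (+1)  1922: Sun (+1) ✓
  1923: Mon (+1)  1924: Wed (+2)  1925: Thu (+1)  1926: Fri (+1)  … (24 more years) …
  1951: Mon (+1)  1952: Wed (+2)  1953: Thu (+1)  1954: Fri (+1)  1955: Sat (+1)
  1956: Mon (+2)  1957: Tue (+1)  1958: Wed (+1)  1959: Thu (+1)  1960: Sat (+2)
  1961: Sun (+1) ✓  1962: Mon (+1)  1963: Tue (+1)  1964: Thu (+2)
Sunday years: 1916, 1922, 1933, 1939, 1944, 1950, 1961 — 7 in total.

7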